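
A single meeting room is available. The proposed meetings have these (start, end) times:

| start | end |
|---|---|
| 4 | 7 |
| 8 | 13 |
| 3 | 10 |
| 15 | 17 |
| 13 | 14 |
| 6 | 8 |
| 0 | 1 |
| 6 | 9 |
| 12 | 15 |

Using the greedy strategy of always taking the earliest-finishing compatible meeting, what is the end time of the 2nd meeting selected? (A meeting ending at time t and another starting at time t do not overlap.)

Order by finish time; keep every interval that doesn't clash with the previous kept one.
By end time: (0,1), (4,7), (6,8), (6,9), (3,10), (8,13), (13,14), (12,15), (15,17).
Pick (0,1); next start ≥ 1 → (4,7); next start ≥ 7 → (8,13); next start ≥ 13 → (13,14); next start ≥ 14 → (15,17).
Selected: (0,1) (4,7) (8,13) (13,14) (15,17)

7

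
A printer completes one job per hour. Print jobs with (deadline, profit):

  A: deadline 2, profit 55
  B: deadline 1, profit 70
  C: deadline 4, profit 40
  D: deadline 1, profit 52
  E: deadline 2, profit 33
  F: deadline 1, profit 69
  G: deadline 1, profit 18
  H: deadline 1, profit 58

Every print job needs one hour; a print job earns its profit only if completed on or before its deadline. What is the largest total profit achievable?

Take jobs in profit order; each goes to the latest open slot no later than its deadline.
Profit order: B=70 F=69 H=58 A=55 D=52 C=40 E=33 G=18
Assign: B→slot 1, F skipped, H skipped, A→slot 2, D skipped, C→slot 4, E skipped, G skipped.
Slots: [1:B] [2:A] [4:C]
Profit = 70 + 55 + 40 = 165

165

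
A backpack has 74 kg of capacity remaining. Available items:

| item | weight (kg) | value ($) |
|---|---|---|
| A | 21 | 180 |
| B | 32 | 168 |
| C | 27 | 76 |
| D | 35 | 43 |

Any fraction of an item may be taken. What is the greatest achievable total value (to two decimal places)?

Sort by value per unit weight and fill in that order.
Order: A (180/21=8.57) > B (168/32=5.25) > C (76/27=2.81) > D (43/35=1.23)
Fill: take A (21 @ 180) → take B (32 @ 168) → take 21/27 of C → 59.11; 74/74 used.
Total value = 407.11

407.11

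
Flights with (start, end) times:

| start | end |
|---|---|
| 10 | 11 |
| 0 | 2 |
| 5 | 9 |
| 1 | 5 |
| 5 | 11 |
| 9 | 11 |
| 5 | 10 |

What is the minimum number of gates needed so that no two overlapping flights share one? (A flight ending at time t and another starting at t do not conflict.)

Count concurrent intervals with a sweep; the peak is the room count.
Events (time:±→running): 0:+→1 1:+→2 2:-→1 5:-→0 5:+→1 5:+→2 5:+→3 … peak 3.

3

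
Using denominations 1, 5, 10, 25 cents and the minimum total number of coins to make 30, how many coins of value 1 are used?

0

Greedy: take as many of the largest coin as possible, then repeat with the remainder.
30 − 1×25→5 − 1×5→0
Count of 1: 0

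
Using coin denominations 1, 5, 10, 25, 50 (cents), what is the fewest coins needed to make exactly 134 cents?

Use the largest denomination that fits, subtract, and repeat.
134 = 2×50 + 1×25 + 1×5 + 4×1
Total coins = 2 + 1 + 1 + 4 = 8

8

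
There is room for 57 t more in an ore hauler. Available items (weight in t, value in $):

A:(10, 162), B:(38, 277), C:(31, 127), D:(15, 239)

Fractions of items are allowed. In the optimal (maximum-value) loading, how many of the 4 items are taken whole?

Sort by value per unit weight and fill in that order.
Order: A (162/10=16.20) > D (239/15=15.93) > B (277/38=7.29) > C (127/31=4.10)
Fill: take A (10 @ 162) → take D (15 @ 239) → take 32/38 of B → 233.26; 57/57 used.
2 item(s) taken whole; one partial (take 32/38 of B).

2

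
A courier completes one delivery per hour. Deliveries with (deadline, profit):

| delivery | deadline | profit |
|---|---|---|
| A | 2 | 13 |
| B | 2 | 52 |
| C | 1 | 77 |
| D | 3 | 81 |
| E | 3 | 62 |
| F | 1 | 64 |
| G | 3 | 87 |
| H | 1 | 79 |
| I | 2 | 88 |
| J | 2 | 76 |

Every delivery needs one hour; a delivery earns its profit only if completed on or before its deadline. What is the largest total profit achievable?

256

Take jobs in profit order; each goes to the latest open slot no later than its deadline.
Profit order: I=88 G=87 D=81 H=79 C=77 J=76 F=64 E=62 B=52 A=13
Assign: I→slot 2, G→slot 3, D→slot 1, H skipped, C skipped, J skipped, F skipped, E skipped, B skipped, A skipped.
Slots: [1:D] [2:I] [3:G]
Profit = 81 + 88 + 87 = 256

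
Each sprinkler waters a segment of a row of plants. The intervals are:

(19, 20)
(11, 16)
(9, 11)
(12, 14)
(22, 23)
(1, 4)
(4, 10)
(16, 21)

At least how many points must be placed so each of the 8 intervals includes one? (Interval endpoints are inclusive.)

Sorted: [1,4] [4,10] [9,11] [12,14] [11,16] [19,20] [16,21] [22,23]
{[1,4],[4,10]} hit by 4; {[9,11]} hit by 11; {[12,14],[11,16]} hit by 14; {[19,20],[16,21]} hit by 20; {[22,23]} hit by 23.
Points: 4, 11, 14, 20, 23 (5 total).

5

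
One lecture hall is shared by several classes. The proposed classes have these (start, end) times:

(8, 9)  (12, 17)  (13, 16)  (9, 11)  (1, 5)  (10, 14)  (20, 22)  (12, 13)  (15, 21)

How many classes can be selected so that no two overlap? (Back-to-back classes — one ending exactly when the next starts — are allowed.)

6

By end time: (1,5), (8,9), (9,11), (12,13), (10,14), (13,16), (12,17), (15,21), (20,22).
Pick (1,5); next start ≥ 5 → (8,9); next start ≥ 9 → (9,11); next start ≥ 11 → (12,13); next start ≥ 13 → (13,16); next start ≥ 16 → (20,22).
Selected 6 classes.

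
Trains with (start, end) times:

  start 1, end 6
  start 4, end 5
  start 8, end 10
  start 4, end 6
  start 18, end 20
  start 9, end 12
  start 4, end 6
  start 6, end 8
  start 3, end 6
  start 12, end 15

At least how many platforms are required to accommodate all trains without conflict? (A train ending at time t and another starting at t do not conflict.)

Events (time:±→running): 1:+→1 3:+→2 4:+→3 4:+→4 4:+→5 … peak 5.

5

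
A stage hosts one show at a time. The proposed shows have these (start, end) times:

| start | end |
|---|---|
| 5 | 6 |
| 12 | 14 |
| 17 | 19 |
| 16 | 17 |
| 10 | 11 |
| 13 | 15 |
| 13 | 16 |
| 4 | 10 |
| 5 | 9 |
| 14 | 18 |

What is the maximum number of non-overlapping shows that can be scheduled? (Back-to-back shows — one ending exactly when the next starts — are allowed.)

Sorted by end: (5,6)  (5,9)  (4,10)  (10,11)  (12,14)  (13,15)  (13,16)  (16,17)  (14,18)  (17,19)
take (5,6); skip (4,10); take (10,11); take (12,14); take (16,17); skip (14,18); take (17,19).
Selected 5 shows.

5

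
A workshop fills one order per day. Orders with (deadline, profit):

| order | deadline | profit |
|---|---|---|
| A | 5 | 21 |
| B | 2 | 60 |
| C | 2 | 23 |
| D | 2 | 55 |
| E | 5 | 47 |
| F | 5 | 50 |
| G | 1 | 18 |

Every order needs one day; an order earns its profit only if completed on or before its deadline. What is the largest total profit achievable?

233

Take jobs in profit order; each goes to the latest open slot no later than its deadline.
By profit: B(d2,60), D(d2,55), F(d5,50), E(d5,47), C(d2,23), A(d5,21), G(d1,18)
B→slot 2; D→slot 1; F→slot 5; E→slot 4; C skipped; A→slot 3; G skipped.
Profit = 55 + 60 + 21 + 47 + 50 = 233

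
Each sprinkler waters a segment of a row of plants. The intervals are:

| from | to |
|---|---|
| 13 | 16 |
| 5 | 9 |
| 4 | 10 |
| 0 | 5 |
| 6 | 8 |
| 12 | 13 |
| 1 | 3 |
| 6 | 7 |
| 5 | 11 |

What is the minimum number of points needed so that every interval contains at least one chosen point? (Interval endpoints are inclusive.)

3

Sort by right endpoint; whenever an interval is uncovered, place a point at its right end.
Sorted: [1,3] [0,5] [6,7] [6,8] [5,9] [4,10] [5,11] [12,13] [13,16]
{[1,3],[0,5]} hit by 3; {[6,7],[6,8],[5,9],[4,10],[5,11]} hit by 7; {[12,13],[13,16]} hit by 13.
Points: 3, 7, 13 (3 total).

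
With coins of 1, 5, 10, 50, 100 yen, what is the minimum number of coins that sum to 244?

10

Greedy: take as many of the largest coin as possible, then repeat with the remainder.
244 − 2×100→44 − 4×10→4 − 4×1→0
Total coins = 2 + 4 + 4 = 10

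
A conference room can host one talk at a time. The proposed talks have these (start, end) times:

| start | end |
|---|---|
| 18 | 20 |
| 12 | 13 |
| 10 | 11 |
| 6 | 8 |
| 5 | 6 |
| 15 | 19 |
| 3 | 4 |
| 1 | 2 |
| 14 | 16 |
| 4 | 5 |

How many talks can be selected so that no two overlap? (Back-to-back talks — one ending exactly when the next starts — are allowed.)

Sort by end time and greedily take each interval whose start is ≥ the last chosen end.
Sorted by end: (1,2)  (3,4)  (4,5)  (5,6)  (6,8)  (10,11)  (12,13)  (14,16)  (15,19)  (18,20)
take (1,2); take (3,4); take (4,5); take (5,6); take (6,8); take (10,11); take (12,13); take (14,16); take (18,20).
Selected 9 talks.

9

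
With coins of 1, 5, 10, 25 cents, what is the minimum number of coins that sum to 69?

Greedy: take as many of the largest coin as possible, then repeat with the remainder.
69 − 2×25→19 − 1×10→9 − 1×5→4 − 4×1→0
Total coins = 2 + 1 + 1 + 4 = 8

8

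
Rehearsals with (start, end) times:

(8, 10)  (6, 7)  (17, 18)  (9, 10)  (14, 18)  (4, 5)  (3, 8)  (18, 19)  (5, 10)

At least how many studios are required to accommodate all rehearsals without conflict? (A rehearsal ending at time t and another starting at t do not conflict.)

starts: [3, 4, 5, 6, 8, 9, 14, 17, 18]
ends:   [5, 7, 8, 10, 10, 10, 18, 18, 19]
s3→1 s4→2 e5→1 s5→2 s6→3  — peak 3.

3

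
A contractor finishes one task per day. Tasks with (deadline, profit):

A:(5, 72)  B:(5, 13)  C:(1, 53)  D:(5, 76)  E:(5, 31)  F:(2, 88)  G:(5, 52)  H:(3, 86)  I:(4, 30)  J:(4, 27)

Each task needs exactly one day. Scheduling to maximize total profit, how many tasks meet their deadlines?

5

Sort by profit descending; place each in the latest free slot ≤ its deadline.
By profit: F(d2,88), H(d3,86), D(d5,76), A(d5,72), C(d1,53), G(d5,52), E(d5,31), I(d4,30), J(d4,27), B(d5,13)
F→slot 2; H→slot 3; D→slot 5; A→slot 4; C→slot 1; G skipped; E skipped; I skipped; J skipped; B skipped.
5 of 10 scheduled.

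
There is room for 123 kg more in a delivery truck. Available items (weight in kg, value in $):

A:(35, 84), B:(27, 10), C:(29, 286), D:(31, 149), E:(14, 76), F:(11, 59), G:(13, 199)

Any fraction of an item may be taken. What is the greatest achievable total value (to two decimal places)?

Order: G (199/13=15.31) > C (286/29=9.86) > E (76/14=5.43) > F (59/11=5.36) > D (149/31=4.81) > A (84/35=2.40) > B (10/27=0.37)
Fill: take G (13 @ 199) → take C (29 @ 286) → take E (14 @ 76) → take F (11 @ 59) → take D (31 @ 149) → take 25/35 of A → 60.00; 123/123 used.
Total value = 829.00

829.00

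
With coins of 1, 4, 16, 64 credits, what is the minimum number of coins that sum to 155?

155 = 2×64 + 1×16 + 2×4 + 3×1
Total coins = 2 + 1 + 2 + 3 = 8

8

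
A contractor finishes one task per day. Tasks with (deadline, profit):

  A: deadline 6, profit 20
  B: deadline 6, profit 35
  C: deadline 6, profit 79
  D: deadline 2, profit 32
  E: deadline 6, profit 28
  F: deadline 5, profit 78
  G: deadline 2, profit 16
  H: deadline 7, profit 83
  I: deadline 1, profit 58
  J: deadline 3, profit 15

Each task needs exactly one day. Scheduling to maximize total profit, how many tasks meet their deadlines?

Take jobs in profit order; each goes to the latest open slot no later than its deadline.
By profit: H(d7,83), C(d6,79), F(d5,78), I(d1,58), B(d6,35), D(d2,32), E(d6,28), A(d6,20), G(d2,16), J(d3,15)
H→slot 7; C→slot 6; F→slot 5; I→slot 1; B→slot 4; D→slot 2; E→slot 3; A skipped; G skipped; J skipped.
7 of 10 scheduled.

7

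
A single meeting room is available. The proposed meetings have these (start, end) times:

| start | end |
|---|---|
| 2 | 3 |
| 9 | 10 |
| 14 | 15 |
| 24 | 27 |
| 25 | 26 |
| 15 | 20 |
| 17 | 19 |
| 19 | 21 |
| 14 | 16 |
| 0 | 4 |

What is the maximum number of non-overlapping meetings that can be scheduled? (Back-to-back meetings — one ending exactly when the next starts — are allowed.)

Sort by end time and greedily take each interval whose start is ≥ the last chosen end.
Sorted by end: (2,3)  (0,4)  (9,10)  (14,15)  (14,16)  (17,19)  (15,20)  (19,21)  (25,26)  (24,27)
take (2,3); take (9,10); take (14,15); take (17,19); skip (15,20); take (19,21); take (25,26); skip (24,27).
Selected 6 meetings.

6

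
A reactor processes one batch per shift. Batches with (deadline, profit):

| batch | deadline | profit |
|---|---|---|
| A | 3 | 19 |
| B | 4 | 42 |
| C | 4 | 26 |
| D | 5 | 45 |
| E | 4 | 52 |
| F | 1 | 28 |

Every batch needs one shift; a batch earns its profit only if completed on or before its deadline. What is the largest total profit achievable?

193

Take jobs in profit order; each goes to the latest open slot no later than its deadline.
Profit order: E=52 D=45 B=42 F=28 C=26 A=19
Assign: E→slot 4, D→slot 5, B→slot 3, F→slot 1, C→slot 2, A skipped.
Slots: [1:F] [2:C] [3:B] [4:E] [5:D]
Profit = 28 + 26 + 42 + 52 + 45 = 193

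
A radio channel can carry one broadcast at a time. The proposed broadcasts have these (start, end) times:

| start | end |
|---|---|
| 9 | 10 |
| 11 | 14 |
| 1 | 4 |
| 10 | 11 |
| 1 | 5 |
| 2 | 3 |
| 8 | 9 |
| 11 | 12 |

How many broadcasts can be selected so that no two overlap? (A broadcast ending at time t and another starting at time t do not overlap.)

5

Greedy by earliest finish: after sorting by end time, pick each interval compatible with the last pick.
Sorted by end: (2,3)  (1,4)  (1,5)  (8,9)  (9,10)  (10,11)  (11,12)  (11,14)
take (2,3); take (8,9); take (9,10); take (10,11); take (11,12); skip (11,14).
Selected 5 broadcasts.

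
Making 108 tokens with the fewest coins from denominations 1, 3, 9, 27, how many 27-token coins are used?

Greedy: take as many of the largest coin as possible, then repeat with the remainder.
108 − 4×27→0
Count of 27: 4

4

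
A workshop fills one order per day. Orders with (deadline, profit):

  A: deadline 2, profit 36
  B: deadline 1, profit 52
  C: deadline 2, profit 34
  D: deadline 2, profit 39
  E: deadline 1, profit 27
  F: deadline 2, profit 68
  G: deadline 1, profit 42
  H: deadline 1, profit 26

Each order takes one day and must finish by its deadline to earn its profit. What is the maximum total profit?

120

Sort by profit descending; place each in the latest free slot ≤ its deadline.
Profit order: F=68 B=52 G=42 D=39 A=36 C=34 E=27 H=26
Assign: F→slot 2, B→slot 1, G skipped, D skipped, A skipped, C skipped, E skipped, H skipped.
Slots: [1:B] [2:F]
Profit = 52 + 68 = 120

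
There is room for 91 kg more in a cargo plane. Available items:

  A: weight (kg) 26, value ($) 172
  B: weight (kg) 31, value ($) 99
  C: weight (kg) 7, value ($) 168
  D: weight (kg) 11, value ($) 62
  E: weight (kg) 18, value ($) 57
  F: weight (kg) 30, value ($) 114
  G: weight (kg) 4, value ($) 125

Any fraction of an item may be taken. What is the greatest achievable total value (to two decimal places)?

Order: G (125/4=31.25) > C (168/7=24.00) > A (172/26=6.62) > D (62/11=5.64) > F (114/30=3.80) > B (99/31=3.19) > E (57/18=3.17)
Fill: take G (4 @ 125) → take C (7 @ 168) → take A (26 @ 172) → take D (11 @ 62) → take F (30 @ 114) → take 13/31 of B → 41.52; 91/91 used.
Total value = 682.52

682.52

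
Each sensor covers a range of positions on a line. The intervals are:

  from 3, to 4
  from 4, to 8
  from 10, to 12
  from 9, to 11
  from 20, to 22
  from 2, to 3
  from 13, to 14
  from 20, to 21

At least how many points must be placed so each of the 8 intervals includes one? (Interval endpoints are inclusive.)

Sort by right endpoint; whenever an interval is uncovered, place a point at its right end.
By right end: [2,3]  [3,4]  [4,8]  [9,11]  [10,12]  [13,14]  [20,21]  [20,22]
[2,3] uncovered → point at 3; [4,8] uncovered → point at 8; [9,11] uncovered → point at 11; [13,14] uncovered → point at 14; [20,21] uncovered → point at 21.
Points: 3, 8, 11, 14, 21 (5 total).

5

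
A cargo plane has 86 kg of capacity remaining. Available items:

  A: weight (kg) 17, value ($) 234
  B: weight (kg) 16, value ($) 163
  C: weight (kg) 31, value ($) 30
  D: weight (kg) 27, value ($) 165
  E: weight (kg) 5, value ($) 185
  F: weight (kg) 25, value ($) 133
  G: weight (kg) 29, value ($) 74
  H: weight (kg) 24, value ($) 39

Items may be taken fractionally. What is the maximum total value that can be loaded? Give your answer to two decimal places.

Greedy by value/weight ratio, highest first.
Ratios (sorted): E 37.00, A 13.76, B 10.19, D 6.11, F 5.32, G 2.55, H 1.62, C 0.97
take E (5 @ 185); take A (17 @ 234); take B (16 @ 163); take D (27 @ 165); take 21/25 of F → 111.72. Capacity used 86/86.
Total value = 858.72

858.72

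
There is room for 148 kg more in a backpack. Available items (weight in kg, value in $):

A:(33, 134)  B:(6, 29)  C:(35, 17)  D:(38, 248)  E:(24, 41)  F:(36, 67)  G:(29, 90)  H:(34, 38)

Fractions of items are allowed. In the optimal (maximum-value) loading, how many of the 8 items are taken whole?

5

Sort by value per unit weight and fill in that order.
Ratios (sorted): D 6.53, B 4.83, A 4.06, G 3.10, F 1.86, E 1.71, H 1.12, C 0.49
take D (38 @ 248); take B (6 @ 29); take A (33 @ 134); take G (29 @ 90); take F (36 @ 67); take 6/24 of E → 10.25. Capacity used 148/148.
5 item(s) taken whole; one partial (take 6/24 of E).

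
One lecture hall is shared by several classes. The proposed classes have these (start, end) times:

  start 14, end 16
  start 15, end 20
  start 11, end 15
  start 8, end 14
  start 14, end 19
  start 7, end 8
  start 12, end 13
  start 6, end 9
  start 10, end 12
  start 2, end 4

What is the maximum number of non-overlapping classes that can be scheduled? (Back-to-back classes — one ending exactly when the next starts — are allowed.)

By end time: (2,4), (7,8), (6,9), (10,12), (12,13), (8,14), (11,15), (14,16), (14,19), (15,20).
Pick (2,4); next start ≥ 4 → (7,8); next start ≥ 8 → (10,12); next start ≥ 12 → (12,13); next start ≥ 13 → (14,16).
Selected 5 classes.

5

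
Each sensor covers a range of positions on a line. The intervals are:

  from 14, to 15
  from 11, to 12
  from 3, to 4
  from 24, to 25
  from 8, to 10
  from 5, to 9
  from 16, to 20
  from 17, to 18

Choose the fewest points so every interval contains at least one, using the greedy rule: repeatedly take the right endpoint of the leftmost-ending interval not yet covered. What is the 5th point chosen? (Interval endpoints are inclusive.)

18

By right end: [3,4]  [5,9]  [8,10]  [11,12]  [14,15]  [17,18]  [16,20]  [24,25]
[3,4] uncovered → point at 4; [5,9] uncovered → point at 9; [11,12] uncovered → point at 12; [14,15] uncovered → point at 15; [17,18] uncovered → point at 18; [24,25] uncovered → point at 25.
Points: 4, 9, 12, 15, 18, 25 (6 total).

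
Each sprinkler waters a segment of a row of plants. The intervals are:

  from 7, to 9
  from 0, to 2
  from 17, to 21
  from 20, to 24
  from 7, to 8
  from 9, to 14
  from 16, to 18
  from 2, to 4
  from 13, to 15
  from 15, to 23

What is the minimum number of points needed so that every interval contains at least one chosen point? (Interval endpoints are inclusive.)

Sorted: [0,2] [2,4] [7,8] [7,9] [9,14] [13,15] [16,18] [17,21] [15,23] [20,24]
{[0,2],[2,4]} hit by 2; {[7,8],[7,9]} hit by 8; {[9,14],[13,15]} hit by 14; {[16,18],[17,21],[15,23]} hit by 18; {[20,24]} hit by 24.
Points: 2, 8, 14, 18, 24 (5 total).

5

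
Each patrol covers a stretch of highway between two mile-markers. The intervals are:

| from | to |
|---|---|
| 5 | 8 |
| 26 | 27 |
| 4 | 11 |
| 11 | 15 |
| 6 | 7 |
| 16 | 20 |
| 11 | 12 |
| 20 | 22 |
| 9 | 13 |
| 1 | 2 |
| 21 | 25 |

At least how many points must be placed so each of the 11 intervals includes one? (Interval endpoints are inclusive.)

Sort by right endpoint; whenever an interval is uncovered, place a point at its right end.
By right end: [1,2]  [6,7]  [5,8]  [4,11]  [11,12]  [9,13]  [11,15]  [16,20]  [20,22]  [21,25]  [26,27]
[1,2] uncovered → point at 2; [6,7] uncovered → point at 7; [11,12] uncovered → point at 12; [16,20] uncovered → point at 20; [21,25] uncovered → point at 25; [26,27] uncovered → point at 27.
Points: 2, 7, 12, 20, 25, 27 (6 total).

6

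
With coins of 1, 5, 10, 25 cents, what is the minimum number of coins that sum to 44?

44 − 1×25→19 − 1×10→9 − 1×5→4 − 4×1→0
Total coins = 1 + 1 + 1 + 4 = 7

7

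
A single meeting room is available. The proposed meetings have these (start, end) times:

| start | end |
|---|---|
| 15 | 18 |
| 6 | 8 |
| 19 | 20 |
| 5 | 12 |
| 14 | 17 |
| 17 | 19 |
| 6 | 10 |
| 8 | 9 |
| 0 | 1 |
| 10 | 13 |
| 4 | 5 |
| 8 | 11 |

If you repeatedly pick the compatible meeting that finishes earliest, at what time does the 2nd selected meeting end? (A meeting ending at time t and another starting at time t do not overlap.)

5

Greedy by earliest finish: after sorting by end time, pick each interval compatible with the last pick.
By end time: (0,1), (4,5), (6,8), (8,9), (6,10), (8,11), (5,12), (10,13), (14,17), (15,18), (17,19), (19,20).
Pick (0,1); next start ≥ 1 → (4,5); next start ≥ 5 → (6,8); next start ≥ 8 → (8,9); next start ≥ 9 → (10,13); next start ≥ 13 → (14,17); next start ≥ 17 → (17,19); next start ≥ 19 → (19,20).
Selected: (0,1) (4,5) (6,8) (8,9) (10,13) (14,17) (17,19) (19,20)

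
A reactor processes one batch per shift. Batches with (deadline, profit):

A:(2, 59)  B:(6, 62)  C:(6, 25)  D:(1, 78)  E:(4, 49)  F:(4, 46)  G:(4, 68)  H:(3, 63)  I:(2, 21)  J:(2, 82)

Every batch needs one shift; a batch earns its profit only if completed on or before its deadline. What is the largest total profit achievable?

378

Sort by profit descending; place each in the latest free slot ≤ its deadline.
Profit order: J=82 D=78 G=68 H=63 B=62 A=59 E=49 F=46 C=25 I=21
Assign: J→slot 2, D→slot 1, G→slot 4, H→slot 3, B→slot 6, A skipped, E skipped, F skipped, C→slot 5, I skipped.
Slots: [1:D] [2:J] [3:H] [4:G] [5:C] [6:B]
Profit = 78 + 82 + 63 + 68 + 25 + 62 = 378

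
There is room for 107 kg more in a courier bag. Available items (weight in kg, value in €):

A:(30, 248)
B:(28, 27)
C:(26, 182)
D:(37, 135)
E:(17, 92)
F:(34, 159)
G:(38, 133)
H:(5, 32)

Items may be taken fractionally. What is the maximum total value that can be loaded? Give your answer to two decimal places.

689.62

Sort by value per unit weight and fill in that order.
Order: A (248/30=8.27) > C (182/26=7.00) > H (32/5=6.40) > E (92/17=5.41) > F (159/34=4.68) > D (135/37=3.65) > G (133/38=3.50) > B (27/28=0.96)
Fill: take A (30 @ 248) → take C (26 @ 182) → take H (5 @ 32) → take E (17 @ 92) → take 29/34 of F → 135.62; 107/107 used.
Total value = 689.62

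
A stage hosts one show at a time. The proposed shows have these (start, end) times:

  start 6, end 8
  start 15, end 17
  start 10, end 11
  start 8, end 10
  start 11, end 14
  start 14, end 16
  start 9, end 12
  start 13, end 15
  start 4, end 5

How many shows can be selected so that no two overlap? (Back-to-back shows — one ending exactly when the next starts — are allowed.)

6

Sort by end time and greedily take each interval whose start is ≥ the last chosen end.
By end time: (4,5), (6,8), (8,10), (10,11), (9,12), (11,14), (13,15), (14,16), (15,17).
Pick (4,5); next start ≥ 5 → (6,8); next start ≥ 8 → (8,10); next start ≥ 10 → (10,11); next start ≥ 11 → (11,14); next start ≥ 14 → (14,16).
Selected 6 shows.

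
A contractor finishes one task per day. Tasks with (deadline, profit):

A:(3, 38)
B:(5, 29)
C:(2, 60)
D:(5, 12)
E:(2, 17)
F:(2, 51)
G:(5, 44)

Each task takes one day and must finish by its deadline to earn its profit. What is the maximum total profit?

222

Sort by profit descending; place each in the latest free slot ≤ its deadline.
Profit order: C=60 F=51 G=44 A=38 B=29 E=17 D=12
Assign: C→slot 2, F→slot 1, G→slot 5, A→slot 3, B→slot 4, E skipped, D skipped.
Slots: [1:F] [2:C] [3:A] [4:B] [5:G]
Profit = 51 + 60 + 38 + 29 + 44 = 222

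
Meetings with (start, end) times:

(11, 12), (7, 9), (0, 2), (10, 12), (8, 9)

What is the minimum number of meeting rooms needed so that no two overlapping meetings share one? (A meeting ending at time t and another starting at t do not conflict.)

The answer is the maximum number of intervals overlapping at any instant.
Events (time:±→running): 0:+→1 2:-→0 7:+→1 8:+→2 … peak 2.

2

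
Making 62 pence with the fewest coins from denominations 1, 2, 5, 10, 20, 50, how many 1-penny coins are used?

62 − 1×50→12 − 1×10→2 − 1×2→0
Count of 1: 0

0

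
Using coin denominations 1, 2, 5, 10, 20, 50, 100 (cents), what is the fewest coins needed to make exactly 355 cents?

355 − 3×100→55 − 1×50→5 − 1×5→0
Total coins = 3 + 1 + 1 = 5

5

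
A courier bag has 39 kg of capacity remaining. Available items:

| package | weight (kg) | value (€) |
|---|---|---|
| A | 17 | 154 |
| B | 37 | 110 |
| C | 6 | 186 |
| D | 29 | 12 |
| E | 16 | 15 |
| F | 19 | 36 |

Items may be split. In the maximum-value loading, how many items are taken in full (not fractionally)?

2

Sort by value per unit weight and fill in that order.
Ratios (sorted): C 31.00, A 9.06, B 2.97, F 1.89, E 0.94, D 0.41
take C (6 @ 186); take A (17 @ 154); take 16/37 of B → 47.57. Capacity used 39/39.
2 item(s) taken whole; one partial (take 16/37 of B).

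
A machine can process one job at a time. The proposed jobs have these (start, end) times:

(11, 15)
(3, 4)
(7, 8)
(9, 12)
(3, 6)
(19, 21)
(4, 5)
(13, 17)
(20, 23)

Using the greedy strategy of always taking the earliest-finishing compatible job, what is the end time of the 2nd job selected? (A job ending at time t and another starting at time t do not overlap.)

5

Sorted by end: (3,4)  (4,5)  (3,6)  (7,8)  (9,12)  (11,15)  (13,17)  (19,21)  (20,23)
take (3,4); take (4,5); take (7,8); take (9,12); skip (11,15); take (13,17); take (19,21).
Selected: (3,4) (4,5) (7,8) (9,12) (13,17) (19,21)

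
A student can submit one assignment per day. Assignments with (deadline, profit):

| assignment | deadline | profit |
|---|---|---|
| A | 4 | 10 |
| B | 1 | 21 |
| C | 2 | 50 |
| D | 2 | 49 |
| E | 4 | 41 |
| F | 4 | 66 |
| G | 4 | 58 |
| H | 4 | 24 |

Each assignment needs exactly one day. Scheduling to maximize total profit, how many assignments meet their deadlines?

Sort by profit descending; place each in the latest free slot ≤ its deadline.
By profit: F(d4,66), G(d4,58), C(d2,50), D(d2,49), E(d4,41), H(d4,24), B(d1,21), A(d4,10)
F→slot 4; G→slot 3; C→slot 2; D→slot 1; E skipped; H skipped; B skipped; A skipped.
4 of 8 scheduled.

4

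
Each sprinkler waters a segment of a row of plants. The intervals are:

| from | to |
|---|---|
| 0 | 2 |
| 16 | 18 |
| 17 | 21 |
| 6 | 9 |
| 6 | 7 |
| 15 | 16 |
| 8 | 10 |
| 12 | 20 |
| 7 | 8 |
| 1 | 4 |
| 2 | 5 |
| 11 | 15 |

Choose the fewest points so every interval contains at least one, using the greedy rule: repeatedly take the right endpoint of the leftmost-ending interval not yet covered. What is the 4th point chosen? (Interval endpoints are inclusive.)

Sort by right endpoint; whenever an interval is uncovered, place a point at its right end.
Sorted: [0,2] [1,4] [2,5] [6,7] [7,8] [6,9] [8,10] [11,15] [15,16] [16,18] [12,20] [17,21]
{[0,2],[1,4],[2,5]} hit by 2; {[6,7],[7,8],[6,9]} hit by 7; {[8,10]} hit by 10; {[11,15],[15,16]} hit by 15; {[16,18],[12,20],[17,21]} hit by 18.
Points: 2, 7, 10, 15, 18 (5 total).

15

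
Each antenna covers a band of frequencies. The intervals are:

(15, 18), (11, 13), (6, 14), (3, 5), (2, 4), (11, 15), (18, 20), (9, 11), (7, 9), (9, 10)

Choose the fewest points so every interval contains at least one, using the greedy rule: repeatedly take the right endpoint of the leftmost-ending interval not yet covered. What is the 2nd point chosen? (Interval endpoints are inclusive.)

Sort by right endpoint; whenever an interval is uncovered, place a point at its right end.
Sorted: [2,4] [3,5] [7,9] [9,10] [9,11] [11,13] [6,14] [11,15] [15,18] [18,20]
{[2,4],[3,5]} hit by 4; {[7,9],[9,10],[9,11]} hit by 9; {[11,13],[6,14],[11,15]} hit by 13; {[15,18],[18,20]} hit by 18.
Points: 4, 9, 13, 18 (4 total).

9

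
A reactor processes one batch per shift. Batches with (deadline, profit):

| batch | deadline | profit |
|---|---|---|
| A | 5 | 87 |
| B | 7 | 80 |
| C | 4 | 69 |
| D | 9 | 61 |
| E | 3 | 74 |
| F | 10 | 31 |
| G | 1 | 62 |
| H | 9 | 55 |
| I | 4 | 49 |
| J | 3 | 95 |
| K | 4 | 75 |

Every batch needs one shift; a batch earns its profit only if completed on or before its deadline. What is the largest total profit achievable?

627

Profit order: J=95 A=87 B=80 K=75 E=74 C=69 G=62 D=61 H=55 I=49 F=31
Assign: J→slot 3, A→slot 5, B→slot 7, K→slot 4, E→slot 2, C→slot 1, G skipped, D→slot 9, H→slot 8, I skipped, F→slot 10.
Slots: [1:C] [2:E] [3:J] [4:K] [5:A] [7:B] [8:H] [9:D] [10:F]
Profit = 69 + 74 + 95 + 75 + 87 + 80 + 55 + 61 + 31 = 627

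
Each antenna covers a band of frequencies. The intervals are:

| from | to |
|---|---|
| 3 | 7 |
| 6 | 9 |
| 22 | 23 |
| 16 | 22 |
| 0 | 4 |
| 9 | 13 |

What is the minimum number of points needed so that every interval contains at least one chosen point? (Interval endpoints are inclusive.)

3

Sort by right endpoint; whenever an interval is uncovered, place a point at its right end.
By right end: [0,4]  [3,7]  [6,9]  [9,13]  [16,22]  [22,23]
[0,4] uncovered → point at 4; [6,9] uncovered → point at 9; [16,22] uncovered → point at 22.
Points: 4, 9, 22 (3 total).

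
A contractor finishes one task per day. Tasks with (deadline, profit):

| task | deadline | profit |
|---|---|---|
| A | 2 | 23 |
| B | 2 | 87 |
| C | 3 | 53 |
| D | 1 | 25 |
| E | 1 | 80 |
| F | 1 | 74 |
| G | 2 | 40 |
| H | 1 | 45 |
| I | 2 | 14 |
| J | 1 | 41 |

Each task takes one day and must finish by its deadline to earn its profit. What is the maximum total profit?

Take jobs in profit order; each goes to the latest open slot no later than its deadline.
Profit order: B=87 E=80 F=74 C=53 H=45 J=41 G=40 D=25 A=23 I=14
Assign: B→slot 2, E→slot 1, F skipped, C→slot 3, H skipped, J skipped, G skipped, D skipped, A skipped, I skipped.
Slots: [1:E] [2:B] [3:C]
Profit = 80 + 87 + 53 = 220

220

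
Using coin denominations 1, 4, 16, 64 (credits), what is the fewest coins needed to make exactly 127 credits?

127 = 1×64 + 3×16 + 3×4 + 3×1
Total coins = 1 + 3 + 3 + 3 = 10

10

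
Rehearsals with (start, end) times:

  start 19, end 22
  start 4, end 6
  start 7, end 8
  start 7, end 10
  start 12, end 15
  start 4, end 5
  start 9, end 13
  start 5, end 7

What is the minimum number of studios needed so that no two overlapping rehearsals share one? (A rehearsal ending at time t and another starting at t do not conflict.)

starts: [4, 4, 5, 7, 7, 9, 12, 19]
ends:   [5, 6, 7, 8, 10, 13, 15, 22]
s4→1 s4→2  — peak 2.

2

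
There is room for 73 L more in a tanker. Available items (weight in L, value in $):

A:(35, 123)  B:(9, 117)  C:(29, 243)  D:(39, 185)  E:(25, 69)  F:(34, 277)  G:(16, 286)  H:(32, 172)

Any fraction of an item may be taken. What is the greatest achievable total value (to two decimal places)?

Ratios (sorted): G 17.88, B 13.00, C 8.38, F 8.15, H 5.38, D 4.74, A 3.51, E 2.76
take G (16 @ 286); take B (9 @ 117); take C (29 @ 243); take 19/34 of F → 154.79. Capacity used 73/73.
Total value = 800.79

800.79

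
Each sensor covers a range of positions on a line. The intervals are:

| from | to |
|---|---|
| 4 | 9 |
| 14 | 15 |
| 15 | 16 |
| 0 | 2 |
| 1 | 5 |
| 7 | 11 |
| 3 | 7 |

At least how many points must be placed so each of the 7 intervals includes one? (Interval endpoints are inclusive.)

3

By right end: [0,2]  [1,5]  [3,7]  [4,9]  [7,11]  [14,15]  [15,16]
[0,2] uncovered → point at 2; [3,7] uncovered → point at 7; [14,15] uncovered → point at 15.
Points: 2, 7, 15 (3 total).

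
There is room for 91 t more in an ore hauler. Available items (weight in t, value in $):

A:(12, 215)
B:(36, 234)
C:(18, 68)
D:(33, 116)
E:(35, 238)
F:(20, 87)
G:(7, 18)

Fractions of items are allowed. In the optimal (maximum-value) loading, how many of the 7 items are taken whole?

3

Sort by value per unit weight and fill in that order.
Order: A (215/12=17.92) > E (238/35=6.80) > B (234/36=6.50) > F (87/20=4.35) > C (68/18=3.78) > D (116/33=3.52) > G (18/7=2.57)
Fill: take A (12 @ 215) → take E (35 @ 238) → take B (36 @ 234) → take 8/20 of F → 34.80; 91/91 used.
3 item(s) taken whole; one partial (take 8/20 of F).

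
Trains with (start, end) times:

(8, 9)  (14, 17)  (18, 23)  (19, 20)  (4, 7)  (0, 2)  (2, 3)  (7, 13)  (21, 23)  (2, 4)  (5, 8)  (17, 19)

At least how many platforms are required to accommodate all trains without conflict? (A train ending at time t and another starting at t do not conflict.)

Count concurrent intervals with a sweep; the peak is the room count.
Events (time:±→running): 0:+→1 2:-→0 2:+→1 2:+→2 … peak 2.

2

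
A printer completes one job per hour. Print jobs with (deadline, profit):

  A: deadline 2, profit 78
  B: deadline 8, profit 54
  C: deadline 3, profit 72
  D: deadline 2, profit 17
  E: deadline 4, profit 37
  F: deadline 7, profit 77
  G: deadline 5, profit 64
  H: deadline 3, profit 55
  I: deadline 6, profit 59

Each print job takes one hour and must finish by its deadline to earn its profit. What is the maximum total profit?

496

Profit order: A=78 F=77 C=72 G=64 I=59 H=55 B=54 E=37 D=17
Assign: A→slot 2, F→slot 7, C→slot 3, G→slot 5, I→slot 6, H→slot 1, B→slot 8, E→slot 4, D skipped.
Slots: [1:H] [2:A] [3:C] [4:E] [5:G] [6:I] [7:F] [8:B]
Profit = 55 + 78 + 72 + 37 + 64 + 59 + 77 + 54 = 496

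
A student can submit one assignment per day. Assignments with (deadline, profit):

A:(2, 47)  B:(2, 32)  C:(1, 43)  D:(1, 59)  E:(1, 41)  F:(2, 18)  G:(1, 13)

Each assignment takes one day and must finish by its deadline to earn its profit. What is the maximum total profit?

By profit: D(d1,59), A(d2,47), C(d1,43), E(d1,41), B(d2,32), F(d2,18), G(d1,13)
D→slot 1; A→slot 2; C skipped; E skipped; B skipped; F skipped; G skipped.
Profit = 59 + 47 = 106

106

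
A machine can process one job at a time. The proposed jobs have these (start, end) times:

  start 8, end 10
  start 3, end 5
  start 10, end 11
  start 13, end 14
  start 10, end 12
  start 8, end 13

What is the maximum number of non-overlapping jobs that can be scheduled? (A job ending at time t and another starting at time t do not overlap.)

4

Sort by end time and greedily take each interval whose start is ≥ the last chosen end.
By end time: (3,5), (8,10), (10,11), (10,12), (8,13), (13,14).
Pick (3,5); next start ≥ 5 → (8,10); next start ≥ 10 → (10,11); next start ≥ 11 → (13,14).
Selected 4 jobs.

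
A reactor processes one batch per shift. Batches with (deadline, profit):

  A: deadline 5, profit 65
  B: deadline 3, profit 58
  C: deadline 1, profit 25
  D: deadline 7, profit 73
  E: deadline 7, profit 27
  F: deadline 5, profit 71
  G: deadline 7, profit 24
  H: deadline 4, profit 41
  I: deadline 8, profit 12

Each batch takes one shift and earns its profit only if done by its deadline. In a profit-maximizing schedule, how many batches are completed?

Profit order: D=73 F=71 A=65 B=58 H=41 E=27 C=25 G=24 I=12
Assign: D→slot 7, F→slot 5, A→slot 4, B→slot 3, H→slot 2, E→slot 6, C→slot 1, G skipped, I→slot 8.
Slots: [1:C] [2:H] [3:B] [4:A] [5:F] [6:E] [7:D] [8:I]
8 of 9 scheduled.

8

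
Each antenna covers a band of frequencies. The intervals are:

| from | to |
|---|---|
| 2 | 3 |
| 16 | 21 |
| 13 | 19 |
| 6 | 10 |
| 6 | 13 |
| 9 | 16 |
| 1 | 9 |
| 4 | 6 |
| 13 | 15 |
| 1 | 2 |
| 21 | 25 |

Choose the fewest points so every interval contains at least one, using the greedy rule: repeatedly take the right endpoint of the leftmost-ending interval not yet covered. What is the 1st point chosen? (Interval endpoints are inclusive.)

2

Sort by right endpoint; whenever an interval is uncovered, place a point at its right end.
Sorted: [1,2] [2,3] [4,6] [1,9] [6,10] [6,13] [13,15] [9,16] [13,19] [16,21] [21,25]
{[1,2],[2,3]} hit by 2; {[4,6],[1,9],[6,10],[6,13]} hit by 6; {[13,15],[9,16],[13,19]} hit by 15; {[16,21],[21,25]} hit by 21.
Points: 2, 6, 15, 21 (4 total).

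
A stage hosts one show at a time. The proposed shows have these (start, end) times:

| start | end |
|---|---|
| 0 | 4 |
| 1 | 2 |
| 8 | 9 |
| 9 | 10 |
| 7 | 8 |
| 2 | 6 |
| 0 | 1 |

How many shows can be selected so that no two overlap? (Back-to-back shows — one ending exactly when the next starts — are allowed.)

6

Sort by end time and greedily take each interval whose start is ≥ the last chosen end.
By end time: (0,1), (1,2), (0,4), (2,6), (7,8), (8,9), (9,10).
Pick (0,1); next start ≥ 1 → (1,2); next start ≥ 2 → (2,6); next start ≥ 6 → (7,8); next start ≥ 8 → (8,9); next start ≥ 9 → (9,10).
Selected 6 shows.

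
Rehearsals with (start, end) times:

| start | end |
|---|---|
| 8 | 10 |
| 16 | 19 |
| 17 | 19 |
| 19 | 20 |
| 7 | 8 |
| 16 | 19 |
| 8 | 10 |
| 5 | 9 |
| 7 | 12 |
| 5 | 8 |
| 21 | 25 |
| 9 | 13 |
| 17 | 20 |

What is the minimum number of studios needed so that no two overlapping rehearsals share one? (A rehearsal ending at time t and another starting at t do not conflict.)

4

Events (time:±→running): 5:+→1 5:+→2 7:+→3 7:+→4 … peak 4.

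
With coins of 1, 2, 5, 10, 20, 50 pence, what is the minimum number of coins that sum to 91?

4

91 = 1×50 + 2×20 + 1×1
Total coins = 1 + 2 + 1 = 4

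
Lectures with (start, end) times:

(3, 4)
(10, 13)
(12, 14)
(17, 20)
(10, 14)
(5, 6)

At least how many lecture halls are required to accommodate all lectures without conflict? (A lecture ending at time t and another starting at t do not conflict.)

3

starts: [3, 5, 10, 10, 12, 17]
ends:   [4, 6, 13, 14, 14, 20]
s3→1 e4→0 s5→1 e6→0 s10→1 s10→2 s12→3  — peak 3.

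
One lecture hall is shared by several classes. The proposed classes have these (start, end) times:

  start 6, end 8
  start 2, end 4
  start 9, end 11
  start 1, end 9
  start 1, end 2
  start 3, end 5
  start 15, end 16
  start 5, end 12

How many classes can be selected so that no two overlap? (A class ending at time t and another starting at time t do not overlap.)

Sorted by end: (1,2)  (2,4)  (3,5)  (6,8)  (1,9)  (9,11)  (5,12)  (15,16)
take (1,2); take (2,4); take (6,8); take (9,11); take (15,16).
Selected 5 classes.

5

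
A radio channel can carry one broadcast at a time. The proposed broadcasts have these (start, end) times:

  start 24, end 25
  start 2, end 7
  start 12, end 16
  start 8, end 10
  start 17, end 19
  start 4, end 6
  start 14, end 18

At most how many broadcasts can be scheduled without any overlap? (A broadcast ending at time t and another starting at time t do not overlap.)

5

Sorted by end: (4,6)  (2,7)  (8,10)  (12,16)  (14,18)  (17,19)  (24,25)
take (4,6); take (8,10); take (12,16); take (17,19); take (24,25).
Selected 5 broadcasts.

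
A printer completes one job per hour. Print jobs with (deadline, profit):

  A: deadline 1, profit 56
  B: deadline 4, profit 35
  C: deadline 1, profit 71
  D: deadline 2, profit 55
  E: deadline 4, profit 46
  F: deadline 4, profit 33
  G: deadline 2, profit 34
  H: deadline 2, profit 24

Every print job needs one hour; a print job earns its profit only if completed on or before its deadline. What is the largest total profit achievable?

207

Sort by profit descending; place each in the latest free slot ≤ its deadline.
By profit: C(d1,71), A(d1,56), D(d2,55), E(d4,46), B(d4,35), G(d2,34), F(d4,33), H(d2,24)
C→slot 1; A skipped; D→slot 2; E→slot 4; B→slot 3; G skipped; F skipped; H skipped.
Profit = 71 + 55 + 35 + 46 = 207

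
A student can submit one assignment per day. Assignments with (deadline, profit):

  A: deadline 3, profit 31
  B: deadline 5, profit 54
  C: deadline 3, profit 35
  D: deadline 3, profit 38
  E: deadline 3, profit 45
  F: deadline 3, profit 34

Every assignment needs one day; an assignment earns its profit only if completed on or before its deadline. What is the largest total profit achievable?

172

Sort by profit descending; place each in the latest free slot ≤ its deadline.
Profit order: B=54 E=45 D=38 C=35 F=34 A=31
Assign: B→slot 5, E→slot 3, D→slot 2, C→slot 1, F skipped, A skipped.
Slots: [1:C] [2:D] [3:E] [5:B]
Profit = 35 + 38 + 45 + 54 = 172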